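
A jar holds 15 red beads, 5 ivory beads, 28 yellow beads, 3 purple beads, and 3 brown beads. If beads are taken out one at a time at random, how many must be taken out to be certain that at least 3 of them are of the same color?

11

The worst case takes 2 beads of each color without reaching 3 of any: 5 × 2 = 10.
The next bead must bring some color to 3, so 10 + 1 = 11.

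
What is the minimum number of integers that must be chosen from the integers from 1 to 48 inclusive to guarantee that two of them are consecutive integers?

25

Partition {1, …, 48} into 24 pairs: {1,2}, {3,4}, …, {47,48}.
Choosing 24 integers — say the 24 even numbers 2, 4, …, 48 — takes one from each pair and avoids the property.
Choosing 25 forces two into the same pair by pigeonhole, and those are consecutive. So 25.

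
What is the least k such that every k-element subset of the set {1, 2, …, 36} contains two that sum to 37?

Partition {1, …, 36} into 18 pairs: {1,36}, {2,35}, …, {18,19}.
Choosing 18 integers — say the integers 1 through 18 — takes one from each pair and avoids the property.
Choosing 19 forces two into the same pair by pigeonhole, and those sum to 37. So 19.

19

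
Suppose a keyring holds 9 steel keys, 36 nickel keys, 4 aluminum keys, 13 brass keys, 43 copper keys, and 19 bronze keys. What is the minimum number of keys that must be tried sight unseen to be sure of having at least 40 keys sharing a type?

121

In the worst case we take at most 39 of each type, but all 9 steel, all 36 nickel, all 4 aluminum, all 13 brass, and all 19 bronze (fewer than 39), giving 9 + 36 + 4 + 13 + 39 + 19 = 120.
One more key then forces some type to 40, so 120 + 1 = 121.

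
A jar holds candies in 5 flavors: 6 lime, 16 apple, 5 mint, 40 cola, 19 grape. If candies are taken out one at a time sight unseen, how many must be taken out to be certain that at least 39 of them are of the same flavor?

In the worst case we take at most 38 of each flavor, but all 6 lime, all 16 apple, all 5 mint, and all 19 grape (fewer than 38), giving 6 + 16 + 5 + 38 + 19 = 84.
One more candy then forces some flavor to 39, so 84 + 1 = 85.

85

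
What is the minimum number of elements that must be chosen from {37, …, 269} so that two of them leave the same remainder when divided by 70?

71

Use the pigeonhole principle on residue classes: group the integers by remainder mod 70; there are 70 residue classes, each nonempty in this range.
Choosing one from each class (70 integers) avoids any shared remainder.
One more choice must repeat a class, so two differ by a multiple of 70. Hence 70 + 1 = 71.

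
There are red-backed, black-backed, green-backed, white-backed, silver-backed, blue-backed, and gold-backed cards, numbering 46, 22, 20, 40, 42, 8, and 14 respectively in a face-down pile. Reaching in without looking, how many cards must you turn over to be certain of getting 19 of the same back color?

113

In the worst case we take at most 18 of each back color, but all 8 blue-backed and all 14 gold-backed (fewer than 18), giving 18 + 18 + 18 + 18 + 18 + 8 + 14 = 112.
One more card then forces some back color to 19, so 112 + 1 = 113.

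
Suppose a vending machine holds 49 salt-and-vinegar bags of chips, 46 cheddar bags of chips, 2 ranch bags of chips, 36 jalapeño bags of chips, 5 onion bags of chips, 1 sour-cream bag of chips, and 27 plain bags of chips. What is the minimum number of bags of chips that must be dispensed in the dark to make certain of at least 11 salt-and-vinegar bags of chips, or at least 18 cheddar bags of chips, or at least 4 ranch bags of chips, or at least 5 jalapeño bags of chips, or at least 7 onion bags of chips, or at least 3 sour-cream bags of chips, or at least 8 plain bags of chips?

47

Each of the 7 flavors has its own threshold; avoid all of them simultaneously.
The worst case stops just short of every target: 10 salt-and-vinegar, 17 cheddar, all 2 ranch, 4 jalapeño, all 5 onion, all 1 sour-cream, 7 plain — 10 + 17 + 2 + 4 + 5 + 1 + 7 = 46 bags of chips.
One more bag of chips must push some flavor to its target, so 46 + 1 = 47.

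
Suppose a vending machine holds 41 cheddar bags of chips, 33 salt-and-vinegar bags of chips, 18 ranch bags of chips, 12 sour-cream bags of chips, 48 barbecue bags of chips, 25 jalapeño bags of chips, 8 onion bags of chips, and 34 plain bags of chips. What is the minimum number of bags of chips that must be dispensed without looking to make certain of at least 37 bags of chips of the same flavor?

Treat the 8 flavors as pigeonholes.
In the worst case we take at most 36 of each flavor, but all 33 salt-and-vinegar, all 18 ranch, all 12 sour-cream, all 25 jalapeño, all 8 onion, and all 34 plain (fewer than 36), giving 36 + 33 + 18 + 12 + 36 + 25 + 8 + 34 = 202.
One more bag of chips then forces some flavor to 37, so 202 + 1 = 203.

203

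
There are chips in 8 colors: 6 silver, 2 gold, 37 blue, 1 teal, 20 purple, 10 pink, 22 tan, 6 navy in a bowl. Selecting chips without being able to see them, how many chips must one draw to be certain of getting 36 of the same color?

103

In the worst case we take at most 35 of each color, but all 6 silver, all 2 gold, all 1 teal, all 20 purple, all 10 pink, all 22 tan, and all 6 navy (fewer than 35), giving 6 + 2 + 35 + 1 + 20 + 10 + 22 + 6 = 102.
One more chip then forces some color to 36, so 102 + 1 = 103.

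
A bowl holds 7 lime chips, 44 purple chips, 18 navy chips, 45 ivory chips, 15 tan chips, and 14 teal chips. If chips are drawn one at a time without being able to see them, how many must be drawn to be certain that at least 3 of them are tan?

131

To avoid tan chips as long as possible, exhaust the other 5 colors first.
The worst case draws every non-tan chip first: 7 + 44 + 18 + 45 + 14 = 128.
The next 3 draws are then forced to be tan, giving 128 + 3 = 131.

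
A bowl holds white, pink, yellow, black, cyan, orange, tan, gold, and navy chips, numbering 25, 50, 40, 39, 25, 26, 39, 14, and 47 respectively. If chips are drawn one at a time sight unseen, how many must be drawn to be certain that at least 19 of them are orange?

298

To avoid orange chips as long as possible, exhaust the other 8 colors first.
The worst case draws every non-orange chip first: 25 + 50 + 40 + 39 + 25 + 39 + 14 + 47 = 279.
The next 19 draws are then forced to be orange, giving 279 + 19 = 298.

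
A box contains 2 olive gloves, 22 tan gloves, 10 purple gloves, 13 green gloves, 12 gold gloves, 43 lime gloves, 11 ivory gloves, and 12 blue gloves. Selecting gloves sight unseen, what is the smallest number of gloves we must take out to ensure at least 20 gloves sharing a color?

99

In the worst case we take at most 19 of each color, but all 2 olive, all 10 purple, all 13 green, all 12 gold, all 11 ivory, and all 12 blue (fewer than 19), giving 2 + 19 + 10 + 13 + 12 + 19 + 11 + 12 = 98.
One more glove then forces some color to 20, so 98 + 1 = 99.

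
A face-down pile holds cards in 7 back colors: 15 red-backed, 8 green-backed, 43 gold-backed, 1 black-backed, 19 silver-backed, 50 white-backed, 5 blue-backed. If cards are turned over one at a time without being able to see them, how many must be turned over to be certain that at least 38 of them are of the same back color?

123

In the worst case we take at most 37 of each back color, but all 15 red-backed, all 8 green-backed, all 1 black-backed, all 19 silver-backed, and all 5 blue-backed (fewer than 37), giving 15 + 8 + 37 + 1 + 19 + 37 + 5 = 122.
One more card then forces some back color to 38, so 122 + 1 = 123.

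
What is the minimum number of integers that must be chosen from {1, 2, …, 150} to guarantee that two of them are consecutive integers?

76

Partition {1, …, 150} into 75 pairs: {1,2}, {3,4}, …, {149,150}.
Choosing 75 integers — say the 75 even numbers 2, 4, …, 150 — takes one from each pair and avoids the property.
Choosing 76 forces two into the same pair by pigeonhole, and those are consecutive. So 76.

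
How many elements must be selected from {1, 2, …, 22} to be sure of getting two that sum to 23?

12

Partition {1, …, 22} into 11 pairs: {1,22}, {2,21}, …, {11,12}.
Choosing 11 integers — say the integers 1 through 11 — takes one from each pair and avoids the property.
Choosing 12 forces two into the same pair by pigeonhole, and those sum to 23. So 12.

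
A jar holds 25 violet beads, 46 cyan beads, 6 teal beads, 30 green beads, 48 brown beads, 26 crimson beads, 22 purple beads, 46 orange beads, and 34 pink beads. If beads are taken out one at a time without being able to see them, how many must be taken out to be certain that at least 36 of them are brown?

271

The worst case draws every non-brown bead first: 25 + 46 + 6 + 30 + 26 + 22 + 46 + 34 = 235.
The next 36 draws are then forced to be brown, giving 235 + 36 = 271.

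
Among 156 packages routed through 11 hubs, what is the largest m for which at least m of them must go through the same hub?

15

The 156 packages fall into 11 hubs.
If each of the 11 hubs held at most 14, the total would be at most 11 × 14 = 154 < 156, a contradiction.
So at least one holds ⌈156/11⌉ = 15.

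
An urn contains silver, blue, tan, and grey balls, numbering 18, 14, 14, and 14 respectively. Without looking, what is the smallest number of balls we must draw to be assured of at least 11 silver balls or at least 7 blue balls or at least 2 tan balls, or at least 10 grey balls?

Each of the 4 colors has its own threshold; avoid all of them simultaneously.
The worst case stops just short of every target: 10 silver, 6 blue, 1 tan, 9 grey — 10 + 6 + 1 + 9 = 26 balls.
One more ball must push some color to its target, so 26 + 1 = 27.

27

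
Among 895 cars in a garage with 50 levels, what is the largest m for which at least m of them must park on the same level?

The 895 cars fall into 50 levels.
If each of the 50 levels held at most 17, the total would be at most 50 × 17 = 850 < 895, a contradiction.
So at least one holds ⌈895/50⌉ = 18.

18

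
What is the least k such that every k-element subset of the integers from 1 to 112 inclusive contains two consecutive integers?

Partition {1, …, 112} into 56 pairs: {1,2}, {3,4}, …, {111,112}.
Choosing 56 integers — say the 56 even numbers 2, 4, …, 112 — takes one from each pair and avoids the property.
Choosing 57 forces two into the same pair by pigeonhole, and those are consecutive. So 57.

57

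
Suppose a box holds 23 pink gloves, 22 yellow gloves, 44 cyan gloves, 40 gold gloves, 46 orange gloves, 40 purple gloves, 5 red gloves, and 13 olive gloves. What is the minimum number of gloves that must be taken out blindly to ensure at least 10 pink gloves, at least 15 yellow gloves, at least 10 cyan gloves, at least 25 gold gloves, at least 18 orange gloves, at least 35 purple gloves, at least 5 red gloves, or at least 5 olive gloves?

The worst case stops just short of every target: 9 pink, 14 yellow, 9 cyan, 24 gold, 17 orange, 34 purple, 4 red, 4 olive — 9 + 14 + 9 + 24 + 17 + 34 + 4 + 4 = 115 gloves.
One more glove must push some color to its target, so 115 + 1 = 116.

116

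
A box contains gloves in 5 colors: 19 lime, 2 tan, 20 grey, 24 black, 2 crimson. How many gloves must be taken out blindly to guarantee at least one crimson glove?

66

The worst case draws every non-crimson glove first: 19 + 2 + 20 + 24 = 65.
The next draw is then forced to be crimson, giving 65 + 1 = 66.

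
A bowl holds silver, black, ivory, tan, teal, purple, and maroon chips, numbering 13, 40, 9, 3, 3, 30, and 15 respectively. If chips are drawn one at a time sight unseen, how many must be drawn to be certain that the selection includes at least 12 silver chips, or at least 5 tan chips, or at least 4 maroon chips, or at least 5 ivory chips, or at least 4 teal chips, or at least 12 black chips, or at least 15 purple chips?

The worst case stops just short of every target: 11 silver, 11 black, 4 ivory, all 3 tan, 3 teal, 14 purple, 3 maroon — 11 + 11 + 4 + 3 + 3 + 14 + 3 = 49 chips.
One more chip must push some color to its target, so 49 + 1 = 50.

50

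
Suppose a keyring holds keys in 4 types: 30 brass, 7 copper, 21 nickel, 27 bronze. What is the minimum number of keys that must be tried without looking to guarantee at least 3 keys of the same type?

Treat the 4 types as pigeonholes.
The worst case takes 2 keys of each type without reaching 3 of any: 4 × 2 = 8.
The next key must bring some type to 3, so 8 + 1 = 9.

9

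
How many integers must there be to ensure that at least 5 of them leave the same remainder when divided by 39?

There are 39 residue classes modulo 39 acting as pigeonholes.
With 39 × 4 = 156 integers we could place exactly 4 in each, with no class reaching 5.
One more forces some class to hold 5, so 156 + 1 = 157.

157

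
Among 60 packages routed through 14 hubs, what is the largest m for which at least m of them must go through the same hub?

5

If each of the 14 hubs held at most 4, the total would be at most 14 × 4 = 56 < 60, a contradiction.
So at least one holds ⌈60/14⌉ = 5.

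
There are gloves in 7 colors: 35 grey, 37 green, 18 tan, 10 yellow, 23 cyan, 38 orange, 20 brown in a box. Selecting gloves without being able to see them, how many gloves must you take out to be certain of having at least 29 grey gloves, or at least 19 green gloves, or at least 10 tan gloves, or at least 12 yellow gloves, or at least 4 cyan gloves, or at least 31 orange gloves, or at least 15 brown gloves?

The worst case stops just short of every target: 28 grey, 18 green, 9 tan, all 10 yellow, 3 cyan, 30 orange, 14 brown — 28 + 18 + 9 + 10 + 3 + 30 + 14 = 112 gloves.
One more glove must push some color to its target, so 112 + 1 = 113.

113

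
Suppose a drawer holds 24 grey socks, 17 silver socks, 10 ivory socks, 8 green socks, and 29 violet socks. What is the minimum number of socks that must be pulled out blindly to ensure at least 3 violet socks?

The worst case draws every non-violet sock first: 24 + 17 + 10 + 8 = 59.
The next 3 draws are then forced to be violet, giving 59 + 3 = 62.

62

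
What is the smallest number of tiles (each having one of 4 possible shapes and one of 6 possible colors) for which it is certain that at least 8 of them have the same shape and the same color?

There are 4 × 6 = 24 (shape, color) combinations acting as pigeonholes.
With 24 × 7 = 168 tiles we could place exactly 7 in each, with no (shape, color) pair reaching 8.
One more forces some (shape, color) pair to hold 8, so 168 + 1 = 169.

169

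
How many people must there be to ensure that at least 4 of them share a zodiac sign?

There are 12 zodiac signs acting as pigeonholes.
With 12 × 3 = 36 people we could place exactly 3 in each, with no class reaching 4.
One more forces some class to hold 4, so 36 + 1 = 37.

37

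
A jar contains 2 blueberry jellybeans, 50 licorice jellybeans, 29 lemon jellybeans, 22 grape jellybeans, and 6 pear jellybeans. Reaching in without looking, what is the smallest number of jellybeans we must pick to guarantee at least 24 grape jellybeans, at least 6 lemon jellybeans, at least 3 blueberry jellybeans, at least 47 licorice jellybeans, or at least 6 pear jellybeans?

The worst case stops just short of every target: 2 blueberry, 46 licorice, 5 lemon, all 22 grape, 5 pear — 2 + 46 + 5 + 22 + 5 = 80 jellybeans.
One more jellybean must push some flavor to its target, so 80 + 1 = 81.

81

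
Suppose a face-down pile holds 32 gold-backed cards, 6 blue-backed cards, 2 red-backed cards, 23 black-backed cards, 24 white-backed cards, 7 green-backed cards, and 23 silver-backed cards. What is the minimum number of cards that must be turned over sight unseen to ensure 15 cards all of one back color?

72

Treat the 7 back colors as pigeonholes.
In the worst case we take at most 14 of each back color, but all 6 blue-backed, all 2 red-backed, and all 7 green-backed (fewer than 14), giving 14 + 6 + 2 + 14 + 14 + 7 + 14 = 71.
One more card then forces some back color to 15, so 71 + 1 = 72.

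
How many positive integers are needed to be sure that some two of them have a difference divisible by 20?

Two integers differ by a multiple of 20 exactly when they share a remainder mod 20.
There are 20 residue classes mod 20, so 20 integers can all lie in distinct classes.
One more integer must repeat a residue, giving a difference divisible by 20. So n = 20 + 1 = 21.

21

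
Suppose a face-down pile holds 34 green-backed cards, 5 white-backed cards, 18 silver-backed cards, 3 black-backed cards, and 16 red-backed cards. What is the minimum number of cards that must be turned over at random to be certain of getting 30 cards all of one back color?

Treat the 5 back colors as pigeonholes.
In the worst case we take at most 29 of each back color, but all 5 white-backed, all 18 silver-backed, all 3 black-backed, and all 16 red-backed (fewer than 29), giving 29 + 5 + 18 + 3 + 16 = 71.
One more card then forces some back color to 30, so 71 + 1 = 72.

72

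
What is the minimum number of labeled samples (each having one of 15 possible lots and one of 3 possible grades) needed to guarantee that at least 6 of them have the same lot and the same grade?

There are 15 × 3 = 45 (lot, grade) combinations acting as pigeonholes.
With 45 × 5 = 225 labeled samples we could place exactly 5 in each, with no (lot, grade) pair reaching 6.
One more forces some (lot, grade) pair to hold 6, so 225 + 1 = 226.

226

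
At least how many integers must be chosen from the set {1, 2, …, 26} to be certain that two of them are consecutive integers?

Partition {1, …, 26} into 13 pairs: {1,2}, {3,4}, …, {25,26}.
Choosing 13 integers — say the 13 even numbers 2, 4, …, 26 — takes one from each pair and avoids the property.
Choosing 14 forces two into the same pair by pigeonhole, and those are consecutive. So 14.

14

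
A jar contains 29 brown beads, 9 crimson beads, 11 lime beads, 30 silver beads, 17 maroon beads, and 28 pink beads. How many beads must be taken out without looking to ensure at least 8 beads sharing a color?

43

The worst case takes 7 beads of each color without reaching 8 of any: 6 × 7 = 42.
The next bead must bring some color to 8, so 42 + 1 = 43.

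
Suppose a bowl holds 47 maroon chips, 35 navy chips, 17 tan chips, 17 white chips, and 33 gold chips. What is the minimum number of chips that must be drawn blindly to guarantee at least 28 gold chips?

144

To avoid gold chips as long as possible, exhaust the other 4 colors first.
The worst case draws every non-gold chip first: 47 + 35 + 17 + 17 = 116.
The next 28 draws are then forced to be gold, giving 116 + 28 = 144.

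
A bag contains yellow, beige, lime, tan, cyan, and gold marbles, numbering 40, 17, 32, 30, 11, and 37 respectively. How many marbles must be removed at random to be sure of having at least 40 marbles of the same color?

In the worst case we take at most 39 of each color, but all 17 beige, all 32 lime, all 30 tan, all 11 cyan, and all 37 gold (fewer than 39), giving 39 + 17 + 32 + 30 + 11 + 37 = 166.
One more marble then forces some color to 40, so 166 + 1 = 167.

167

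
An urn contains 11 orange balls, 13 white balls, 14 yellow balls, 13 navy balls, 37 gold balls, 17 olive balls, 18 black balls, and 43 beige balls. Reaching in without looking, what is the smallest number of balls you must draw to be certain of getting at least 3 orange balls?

158

The worst case draws every non-orange ball first: 13 + 14 + 13 + 37 + 17 + 18 + 43 = 155.
The next 3 draws are then forced to be orange, giving 155 + 3 = 158.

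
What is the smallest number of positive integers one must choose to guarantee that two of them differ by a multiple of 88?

Two integers differ by a multiple of 88 exactly when they share a remainder mod 88.
There are 88 residue classes mod 88, so 88 integers can all lie in distinct classes.
One more integer must repeat a residue, giving a difference divisible by 88. So n = 88 + 1 = 89.

89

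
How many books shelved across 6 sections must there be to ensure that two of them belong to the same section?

There are 6 sections acting as pigeonholes.
With 6 books we could place one in each, avoiding any repeat.
One more forces some class to hold 2, so 6 + 1 = 7.

7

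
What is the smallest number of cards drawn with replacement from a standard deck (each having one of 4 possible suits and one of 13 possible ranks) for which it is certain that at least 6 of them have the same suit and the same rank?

261

There are 4 × 13 = 52 (suit, rank) combinations acting as pigeonholes.
With 52 × 5 = 260 cards drawn with replacement from a standard deck we could place exactly 5 in each, with no (suit, rank) pair reaching 6.
One more forces some (suit, rank) pair to hold 6, so 260 + 1 = 261.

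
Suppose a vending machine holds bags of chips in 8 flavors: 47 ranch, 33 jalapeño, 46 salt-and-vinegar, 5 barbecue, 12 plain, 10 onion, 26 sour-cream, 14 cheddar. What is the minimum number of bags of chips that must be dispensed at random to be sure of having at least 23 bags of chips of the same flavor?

In the worst case we take at most 22 of each flavor, but all 5 barbecue, all 12 plain, all 10 onion, and all 14 cheddar (fewer than 22), giving 22 + 22 + 22 + 5 + 12 + 10 + 22 + 14 = 129.
One more bag of chips then forces some flavor to 23, so 129 + 1 = 130.

130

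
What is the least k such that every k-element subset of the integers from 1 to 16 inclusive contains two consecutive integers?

9

Partition {1, …, 16} into 8 pairs: {1,2}, {3,4}, …, {15,16}.
Choosing 8 integers — say the 8 even numbers 2, 4, …, 16 — takes one from each pair and avoids the property.
Choosing 9 forces two into the same pair by pigeonhole, and those are consecutive. So 9.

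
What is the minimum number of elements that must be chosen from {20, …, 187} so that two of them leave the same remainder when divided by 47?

Use the pigeonhole principle on residue classes: group the integers by remainder mod 47; there are 47 residue classes, each nonempty in this range.
Choosing one from each class (47 integers) avoids any shared remainder.
One more choice must repeat a class, so two differ by a multiple of 47. Hence 47 + 1 = 48.

48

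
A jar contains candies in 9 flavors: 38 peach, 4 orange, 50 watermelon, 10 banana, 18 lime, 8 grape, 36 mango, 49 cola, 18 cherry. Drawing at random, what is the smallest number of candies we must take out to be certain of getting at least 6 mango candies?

201

To avoid mango candies as long as possible, exhaust the other 8 flavors first.
The worst case draws every non-mango candy first: 38 + 4 + 50 + 10 + 18 + 8 + 49 + 18 = 195.
The next 6 draws are then forced to be mango, giving 195 + 6 = 201.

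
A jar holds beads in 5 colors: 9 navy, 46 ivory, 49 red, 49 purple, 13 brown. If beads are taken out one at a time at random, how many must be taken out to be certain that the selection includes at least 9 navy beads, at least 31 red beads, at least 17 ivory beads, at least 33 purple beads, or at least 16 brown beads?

Each of the 5 colors has its own threshold; avoid all of them simultaneously.
The worst case stops just short of every target: 8 navy, 16 ivory, 30 red, 32 purple, all 13 brown — 8 + 16 + 30 + 32 + 13 = 99 beads.
One more bead must push some color to its target, so 99 + 1 = 100.

100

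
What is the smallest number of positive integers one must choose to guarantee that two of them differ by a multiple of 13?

14

Use the pigeonhole principle on residue classes: two integers differ by a multiple of 13 exactly when they share a remainder mod 13.
There are 13 residue classes mod 13, so 13 integers can all lie in distinct classes.
One more integer must repeat a residue, giving a difference divisible by 13. So n = 13 + 1 = 14.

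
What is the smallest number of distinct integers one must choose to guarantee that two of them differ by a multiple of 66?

Two integers differ by a multiple of 66 exactly when they share a remainder mod 66.
There are 66 residue classes mod 66, so 66 integers can all lie in distinct classes.
One more integer must repeat a residue, giving a difference divisible by 66. So n = 66 + 1 = 67.

67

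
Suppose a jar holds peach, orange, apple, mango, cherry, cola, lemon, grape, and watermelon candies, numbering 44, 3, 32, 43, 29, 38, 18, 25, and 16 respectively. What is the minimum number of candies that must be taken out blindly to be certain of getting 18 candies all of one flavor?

139

Treat the 9 flavors as pigeonholes.
In the worst case we take at most 17 of each flavor, but all 3 orange and all 16 watermelon (fewer than 17), giving 17 + 3 + 17 + 17 + 17 + 17 + 17 + 17 + 16 = 138.
One more candy then forces some flavor to 18, so 138 + 1 = 139.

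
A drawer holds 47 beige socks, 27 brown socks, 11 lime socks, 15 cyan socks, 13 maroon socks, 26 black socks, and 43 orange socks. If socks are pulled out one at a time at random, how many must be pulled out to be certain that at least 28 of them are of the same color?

In the worst case we take at most 27 of each color, but all 11 lime, all 15 cyan, all 13 maroon, and all 26 black (fewer than 27), giving 27 + 27 + 11 + 15 + 13 + 26 + 27 = 146.
One more sock then forces some color to 28, so 146 + 1 = 147.

147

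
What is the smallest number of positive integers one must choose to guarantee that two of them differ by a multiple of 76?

77

Two integers differ by a multiple of 76 exactly when they share a remainder mod 76.
There are 76 residue classes mod 76, so 76 integers can all lie in distinct classes.
One more integer must repeat a residue, giving a difference divisible by 76. So n = 76 + 1 = 77.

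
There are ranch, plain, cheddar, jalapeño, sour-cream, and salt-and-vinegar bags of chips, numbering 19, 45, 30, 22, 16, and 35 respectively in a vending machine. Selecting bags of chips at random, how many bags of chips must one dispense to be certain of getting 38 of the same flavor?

Treat the 6 flavors as pigeonholes.
In the worst case we take at most 37 of each flavor, but all 19 ranch, all 30 cheddar, all 22 jalapeño, all 16 sour-cream, and all 35 salt-and-vinegar (fewer than 37), giving 19 + 37 + 30 + 22 + 16 + 35 = 159.
One more bag of chips then forces some flavor to 38, so 159 + 1 = 160.

160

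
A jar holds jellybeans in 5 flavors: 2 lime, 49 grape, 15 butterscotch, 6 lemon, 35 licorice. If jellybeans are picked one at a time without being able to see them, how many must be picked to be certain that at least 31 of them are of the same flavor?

In the worst case we take at most 30 of each flavor, but all 2 lime, all 15 butterscotch, and all 6 lemon (fewer than 30), giving 2 + 30 + 15 + 6 + 30 = 83.
One more jellybean then forces some flavor to 31, so 83 + 1 = 84.

84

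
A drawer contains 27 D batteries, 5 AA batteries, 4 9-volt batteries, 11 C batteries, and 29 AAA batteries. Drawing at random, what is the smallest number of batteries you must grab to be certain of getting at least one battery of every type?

73

The hardest type to obtain is 9-volt: we could draw every other battery first — 76 − 4 = 72 batteries — without a single 9-volt one.
The next draw must be 9-volt, so 72 + 1 = 73.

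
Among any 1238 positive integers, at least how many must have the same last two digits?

The 1238 positive integers fall into 100 possible two-digit endings.
If each of the 100 possible two-digit endings held at most 12, the total would be at most 100 × 12 = 1200 < 1238, a contradiction.
So at least one holds ⌈1238/100⌉ = 13.

13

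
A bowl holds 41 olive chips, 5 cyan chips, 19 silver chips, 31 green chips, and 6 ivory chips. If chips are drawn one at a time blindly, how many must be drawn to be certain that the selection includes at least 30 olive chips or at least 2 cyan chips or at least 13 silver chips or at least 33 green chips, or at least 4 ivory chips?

77

The worst case stops just short of every target: 29 olive, 1 cyan, 12 silver, all 31 green, 3 ivory — 29 + 1 + 12 + 31 + 3 = 76 chips.
One more chip must push some color to its target, so 76 + 1 = 77.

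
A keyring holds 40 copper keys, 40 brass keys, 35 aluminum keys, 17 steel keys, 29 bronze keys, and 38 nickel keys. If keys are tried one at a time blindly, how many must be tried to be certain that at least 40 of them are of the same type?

198

Treat the 6 types as pigeonholes.
In the worst case we take at most 39 of each type, but all 35 aluminum, all 17 steel, all 29 bronze, and all 38 nickel (fewer than 39), giving 39 + 39 + 35 + 17 + 29 + 38 = 197.
One more key then forces some type to 40, so 197 + 1 = 198.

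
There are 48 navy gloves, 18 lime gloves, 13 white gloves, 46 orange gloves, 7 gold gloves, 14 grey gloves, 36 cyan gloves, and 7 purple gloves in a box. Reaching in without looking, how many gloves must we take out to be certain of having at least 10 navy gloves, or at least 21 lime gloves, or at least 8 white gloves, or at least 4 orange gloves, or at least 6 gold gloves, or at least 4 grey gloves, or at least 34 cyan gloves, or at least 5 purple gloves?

The worst case stops just short of every target: 9 navy, all 18 lime, 7 white, 3 orange, 5 gold, 3 grey, 33 cyan, 4 purple — 9 + 18 + 7 + 3 + 5 + 3 + 33 + 4 = 82 gloves.
One more glove must push some color to its target, so 82 + 1 = 83.

83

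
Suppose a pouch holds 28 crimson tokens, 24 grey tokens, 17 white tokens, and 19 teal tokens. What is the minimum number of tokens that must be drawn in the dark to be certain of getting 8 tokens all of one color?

29

Treat the 4 colors as pigeonholes.
The worst case takes 7 tokens of each color without reaching 8 of any: 4 × 7 = 28.
The next token must bring some color to 8, so 28 + 1 = 29.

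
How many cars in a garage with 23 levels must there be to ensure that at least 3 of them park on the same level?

47

There are 23 levels acting as pigeonholes.
With 23 × 2 = 46 cars we could place exactly 2 in each, with no class reaching 3.
One more forces some class to hold 3, so 46 + 1 = 47.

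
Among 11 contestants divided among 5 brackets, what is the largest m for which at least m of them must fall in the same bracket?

3

If each of the 5 brackets held at most 2, the total would be at most 5 × 2 = 10 < 11, a contradiction.
So at least one holds ⌈11/5⌉ = 3.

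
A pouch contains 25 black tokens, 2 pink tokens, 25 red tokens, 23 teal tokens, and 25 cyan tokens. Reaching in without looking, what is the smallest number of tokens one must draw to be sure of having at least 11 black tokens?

86

The worst case draws every non-black token first: 2 + 25 + 23 + 25 = 75.
The next 11 draws are then forced to be black, giving 75 + 11 = 86.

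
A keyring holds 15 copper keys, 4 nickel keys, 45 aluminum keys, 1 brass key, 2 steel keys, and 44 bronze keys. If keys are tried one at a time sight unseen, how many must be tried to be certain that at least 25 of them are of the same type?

71

In the worst case we take at most 24 of each type, but all 15 copper, all 4 nickel, all 1 brass, and all 2 steel (fewer than 24), giving 15 + 4 + 24 + 1 + 2 + 24 = 70.
One more key then forces some type to 25, so 70 + 1 = 71.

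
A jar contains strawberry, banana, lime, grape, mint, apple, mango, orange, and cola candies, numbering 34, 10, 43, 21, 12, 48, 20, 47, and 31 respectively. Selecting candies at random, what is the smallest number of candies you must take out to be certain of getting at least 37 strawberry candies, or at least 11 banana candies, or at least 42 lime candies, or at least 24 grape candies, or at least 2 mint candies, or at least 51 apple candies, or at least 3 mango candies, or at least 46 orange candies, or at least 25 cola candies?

Each of the 9 flavors has its own threshold; avoid all of them simultaneously.
The worst case stops just short of every target: all 34 strawberry, 10 banana, 41 lime, all 21 grape, 1 mint, all 48 apple, 2 mango, 45 orange, 24 cola — 34 + 10 + 41 + 21 + 1 + 48 + 2 + 45 + 24 = 226 candies.
One more candy must push some flavor to its target, so 226 + 1 = 227.

227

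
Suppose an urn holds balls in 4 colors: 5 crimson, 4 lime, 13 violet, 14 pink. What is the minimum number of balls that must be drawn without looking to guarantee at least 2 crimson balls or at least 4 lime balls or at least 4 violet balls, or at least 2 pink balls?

9

Each of the 4 colors has its own threshold; avoid all of them simultaneously.
The worst case stops just short of every target: 1 crimson, 3 lime, 3 violet, 1 pink — 1 + 3 + 3 + 1 = 8 balls.
One more ball must push some color to its target, so 8 + 1 = 9.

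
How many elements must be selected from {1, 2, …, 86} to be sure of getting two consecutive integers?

Partition {1, …, 86} into 43 pairs: {1,2}, {3,4}, …, {85,86}.
Choosing 43 integers — say the 43 even numbers 2, 4, …, 86 — takes one from each pair and avoids the property.
Choosing 44 forces two into the same pair by pigeonhole, and those are consecutive. So 44.

44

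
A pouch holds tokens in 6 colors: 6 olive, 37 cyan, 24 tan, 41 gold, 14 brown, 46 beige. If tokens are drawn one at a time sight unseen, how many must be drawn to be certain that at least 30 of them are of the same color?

132

Treat the 6 colors as pigeonholes.
In the worst case we take at most 29 of each color, but all 6 olive, all 24 tan, and all 14 brown (fewer than 29), giving 6 + 29 + 24 + 29 + 14 + 29 = 131.
One more token then forces some color to 30, so 131 + 1 = 132.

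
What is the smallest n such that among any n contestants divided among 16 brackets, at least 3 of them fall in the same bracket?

33

There are 16 brackets acting as pigeonholes.
With 16 × 2 = 32 contestants we could place exactly 2 in each, with no class reaching 3.
One more forces some class to hold 3, so 32 + 1 = 33.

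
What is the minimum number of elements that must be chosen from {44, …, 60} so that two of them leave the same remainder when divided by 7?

8

Use the pigeonhole principle on residue classes: group the integers by remainder mod 7; there are 7 residue classes, each nonempty in this range.
Choosing one from each class (7 integers) avoids any shared remainder.
One more choice must repeat a class, so two differ by a multiple of 7. Hence 7 + 1 = 8.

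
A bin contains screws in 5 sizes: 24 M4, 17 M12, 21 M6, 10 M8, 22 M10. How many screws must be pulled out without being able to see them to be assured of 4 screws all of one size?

Treat the 5 sizes as pigeonholes.
The worst case takes 3 screws of each size without reaching 4 of any: 5 × 3 = 15.
The next screw must bring some size to 4, so 15 + 1 = 16.

16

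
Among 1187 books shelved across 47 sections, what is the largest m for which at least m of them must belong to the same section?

26

The 1187 books fall into 47 sections.
If each of the 47 sections held at most 25, the total would be at most 47 × 25 = 1175 < 1187, a contradiction.
So at least one holds ⌈1187/47⌉ = 26.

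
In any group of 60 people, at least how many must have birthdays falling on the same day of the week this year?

9

There are 7 days of the week, which serve as the pigeonholes.
If each of the 7 days of the week held at most 8, the total would be at most 7 × 8 = 56 < 60, a contradiction.
So at least one holds ⌈60/7⌉ = 9.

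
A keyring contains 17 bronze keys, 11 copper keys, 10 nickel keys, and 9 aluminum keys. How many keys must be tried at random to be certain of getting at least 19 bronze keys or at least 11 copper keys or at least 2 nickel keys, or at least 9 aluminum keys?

Each of the 4 types has its own threshold; avoid all of them simultaneously.
The worst case stops just short of every target: all 17 bronze, 10 copper, 1 nickel, 8 aluminum — 17 + 10 + 1 + 8 = 36 keys.
One more key must push some type to its target, so 36 + 1 = 37.

37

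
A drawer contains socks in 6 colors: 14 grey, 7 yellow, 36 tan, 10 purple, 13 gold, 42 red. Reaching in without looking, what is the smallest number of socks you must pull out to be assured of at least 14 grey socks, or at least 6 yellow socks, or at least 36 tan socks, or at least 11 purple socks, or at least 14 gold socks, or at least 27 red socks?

The worst case stops just short of every target: 13 grey, 5 yellow, 35 tan, 10 purple, 13 gold, 26 red — 13 + 5 + 35 + 10 + 13 + 26 = 102 socks.
One more sock must push some color to its target, so 102 + 1 = 103.

103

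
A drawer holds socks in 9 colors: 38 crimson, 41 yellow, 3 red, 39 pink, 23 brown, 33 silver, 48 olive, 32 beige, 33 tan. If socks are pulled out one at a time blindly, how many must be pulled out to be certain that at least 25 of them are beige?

The worst case draws every non-beige sock first: 38 + 41 + 3 + 39 + 23 + 33 + 48 + 33 = 258.
The next 25 draws are then forced to be beige, giving 258 + 25 = 283.

283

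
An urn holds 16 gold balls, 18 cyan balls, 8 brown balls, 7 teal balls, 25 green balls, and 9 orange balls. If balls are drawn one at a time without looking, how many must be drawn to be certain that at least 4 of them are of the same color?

19

The worst case takes 3 balls of each color without reaching 4 of any: 6 × 3 = 18.
The next ball must bring some color to 4, so 18 + 1 = 19.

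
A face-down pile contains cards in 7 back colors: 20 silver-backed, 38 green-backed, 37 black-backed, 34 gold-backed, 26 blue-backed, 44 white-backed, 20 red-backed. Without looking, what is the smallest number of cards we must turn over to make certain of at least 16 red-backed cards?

215

To avoid red-backed cards as long as possible, exhaust the other 6 back colors first.
The worst case draws every non-red-backed card first: 20 + 38 + 37 + 34 + 26 + 44 = 199.
The next 16 draws are then forced to be red-backed, giving 199 + 16 = 215.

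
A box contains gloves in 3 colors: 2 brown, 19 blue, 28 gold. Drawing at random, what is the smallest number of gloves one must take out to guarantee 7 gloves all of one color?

15

Treat the 3 colors as pigeonholes.
In the worst case we take at most 6 of each color, but all 2 brown (fewer than 6), giving 2 + 6 + 6 = 14.
One more glove then forces some color to 7, so 14 + 1 = 15.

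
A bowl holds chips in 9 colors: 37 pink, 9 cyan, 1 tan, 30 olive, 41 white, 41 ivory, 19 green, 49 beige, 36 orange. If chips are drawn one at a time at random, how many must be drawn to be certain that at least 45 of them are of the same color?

259

Treat the 9 colors as pigeonholes.
In the worst case we take at most 44 of each color, but all 37 pink, all 9 cyan, all 1 tan, all 30 olive, all 41 white, all 41 ivory, all 19 green, and all 36 orange (fewer than 44), giving 37 + 9 + 1 + 30 + 41 + 41 + 19 + 44 + 36 = 258.
One more chip then forces some color to 45, so 258 + 1 = 259.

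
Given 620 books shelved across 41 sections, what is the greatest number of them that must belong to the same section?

The 620 books fall into 41 sections.
If each of the 41 sections held at most 15, the total would be at most 41 × 15 = 615 < 620, a contradiction.
So at least one holds ⌈620/41⌉ = 16.

16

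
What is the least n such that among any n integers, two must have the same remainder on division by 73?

Two integers differ by a multiple of 73 exactly when they share a remainder mod 73.
There are 73 residue classes mod 73, so 73 integers can all lie in distinct classes.
One more integer must repeat a residue, giving a difference divisible by 73. So n = 73 + 1 = 74.

74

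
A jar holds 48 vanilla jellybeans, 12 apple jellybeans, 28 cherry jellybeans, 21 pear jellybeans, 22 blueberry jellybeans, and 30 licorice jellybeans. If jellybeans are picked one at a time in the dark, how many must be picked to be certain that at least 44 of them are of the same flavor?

In the worst case we take at most 43 of each flavor, but all 12 apple, all 28 cherry, all 21 pear, all 22 blueberry, and all 30 licorice (fewer than 43), giving 43 + 12 + 28 + 21 + 22 + 30 = 156.
One more jellybean then forces some flavor to 44, so 156 + 1 = 157.

157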